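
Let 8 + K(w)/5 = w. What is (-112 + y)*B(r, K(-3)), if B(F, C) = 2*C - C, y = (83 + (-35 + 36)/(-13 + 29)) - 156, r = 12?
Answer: 162745/16 ≈ 10172.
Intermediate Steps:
K(w) = -40 + 5*w
y = -1167/16 (y = (83 + 1/16) - 156 = 1329/16 - 156 = -1167/16 ≈ -72.938)
B(F, C) = C
(-112 + y)*B(r, K(-3)) = (-112 - 1167/16)*(-40 + 5*(-3)) = -2959*(-40 - 15)/16 = -2959/16*(-55) = 162745/16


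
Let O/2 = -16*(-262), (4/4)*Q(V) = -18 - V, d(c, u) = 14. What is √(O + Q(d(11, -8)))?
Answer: 12*√58 ≈ 91.389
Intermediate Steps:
Q(V) = -18 - V
O = 8384 (O = 2*(-16*(-262)) = 2*4192 = 8384)
√(O + Q(d(11, -8))) = √(8384 + (-18 - 1*14)) = √(8384 + (-18 - 14)) = √(8384 - 32) = √8352 = 12*√58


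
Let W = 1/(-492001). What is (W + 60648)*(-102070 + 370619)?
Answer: 8013200484675203/492001 ≈ 1.6287e+10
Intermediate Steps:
W = -1/492001 ≈ -2.0325e-6
(W + 60648)*(-102070 + 370619) = (-1/492001 + 60648)*(-102070 + 370619) = (29838876647/492001)*268549 = 8013200484675203/492001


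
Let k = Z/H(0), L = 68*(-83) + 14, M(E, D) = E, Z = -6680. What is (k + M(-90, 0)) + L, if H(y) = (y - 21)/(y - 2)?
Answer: -133480/21 ≈ -6356.2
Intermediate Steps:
H(y) = (-21 + y)/(-2 + y)
L = -5630 (L = -5644 + 14 = -5630)
k = -13360/21 (k = -6680*(-2 + 0)/(-21 + 0) = -6680/(-21/(-2)) = -6680/((-1/2*(-21))) = -6680/21/2 = -6680*2/21 = -13360/21 ≈ -636.19)
(k + M(-90, 0)) + L = (-13360/21 - 90) - 5630 = -15250/21 - 5630 = -133480/21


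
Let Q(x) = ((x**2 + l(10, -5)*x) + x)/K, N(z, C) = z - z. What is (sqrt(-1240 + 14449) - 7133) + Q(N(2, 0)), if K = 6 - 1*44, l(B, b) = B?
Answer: -7133 + sqrt(13209) ≈ -7018.1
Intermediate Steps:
N(z, C) = 0
K = -38 (K = 6 - 44 = -38)
Q(x) = -11*x/38 - x**2/38 (Q(x) = ((x**2 + 10*x) + x)/(-38) = (x**2 + 11*x)*(-1/38) = -11*x/38 - x**2/38)
(sqrt(-1240 + 14449) - 7133) + Q(N(2, 0)) = (sqrt(-1240 + 14449) - 7133) - 1/38*0*(11 + 0) = (sqrt(13209) - 7133) - 1/38*0*11 = (-7133 + sqrt(13209)) + 0 = -7133 + sqrt(13209)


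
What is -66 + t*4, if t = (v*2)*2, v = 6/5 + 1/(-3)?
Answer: -782/15 ≈ -52.133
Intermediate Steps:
v = 13/15 (v = 6*(⅕) + 1*(-⅓) = 6/5 - ⅓ = 13/15 ≈ 0.86667)
t = 52/15 (t = ((13/15)*2)*2 = (26/15)*2 = 52/15 ≈ 3.4667)
-66 + t*4 = -66 + (52/15)*4 = -66 + 208/15 = -782/15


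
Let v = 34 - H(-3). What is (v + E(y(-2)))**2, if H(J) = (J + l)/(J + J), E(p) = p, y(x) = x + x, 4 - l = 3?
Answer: 7921/9 ≈ 880.11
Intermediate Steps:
l = 1 (l = 4 - 1*3 = 4 - 3 = 1)
y(x) = 2*x
H(J) = (1 + J)/(2*J) (H(J) = (J + 1)/(J + J) = (1 + J)/((2*J)) = (1 + J)*(1/(2*J)) = (1 + J)/(2*J))
v = 101/3 (v = 34 - (1 - 3)/(2*(-3)) = 34 - (-1)*(-2)/(2*3) = 34 - 1*1/3 = 34 - 1/3 = 101/3 ≈ 33.667)
(v + E(y(-2)))**2 = (101/3 + 2*(-2))**2 = (101/3 - 4)**2 = (89/3)**2 = 7921/9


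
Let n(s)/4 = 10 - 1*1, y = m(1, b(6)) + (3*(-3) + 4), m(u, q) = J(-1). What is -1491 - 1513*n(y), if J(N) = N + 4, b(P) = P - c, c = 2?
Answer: -55959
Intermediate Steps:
b(P) = -2 + P (b(P) = P - 1*2 = P - 2 = -2 + P)
J(N) = 4 + N
m(u, q) = 3 (m(u, q) = 4 - 1 = 3)
y = -2 (y = 3 + (3*(-3) + 4) = 3 + (-9 + 4) = 3 - 5 = -2)
n(s) = 36 (n(s) = 4*(10 - 1*1) = 4*(10 - 1) = 4*9 = 36)
-1491 - 1513*n(y) = -1491 - 1513*36 = -1491 - 54468 = -55959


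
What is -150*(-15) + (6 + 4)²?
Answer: 2350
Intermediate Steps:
-150*(-15) + (6 + 4)² = 2250 + 10² = 2250 + 100 = 2350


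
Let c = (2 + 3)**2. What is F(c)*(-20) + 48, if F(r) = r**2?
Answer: -12452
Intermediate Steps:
c = 25 (c = 5**2 = 25)
F(c)*(-20) + 48 = 25**2*(-20) + 48 = 625*(-20) + 48 = -12500 + 48 = -12452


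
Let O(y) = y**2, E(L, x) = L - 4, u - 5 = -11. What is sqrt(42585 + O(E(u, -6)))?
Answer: sqrt(42685) ≈ 206.60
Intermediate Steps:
u = -6 (u = 5 - 11 = -6)
E(L, x) = -4 + L
sqrt(42585 + O(E(u, -6))) = sqrt(42585 + (-4 - 6)**2) = sqrt(42585 + (-10)**2) = sqrt(42585 + 100) = sqrt(42685)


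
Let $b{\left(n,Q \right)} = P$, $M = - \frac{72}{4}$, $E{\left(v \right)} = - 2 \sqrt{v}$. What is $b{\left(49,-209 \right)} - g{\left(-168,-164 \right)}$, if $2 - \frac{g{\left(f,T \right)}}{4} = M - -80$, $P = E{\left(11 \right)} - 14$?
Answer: $226 - 2 \sqrt{11} \approx 219.37$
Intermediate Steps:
$P = -14 - 2 \sqrt{11}$ ($P = - 2 \sqrt{11} - 14 = -14 - 2 \sqrt{11} \approx -20.633$)
$M = -18$ ($M = \left(-72\right) \frac{1}{4} = -18$)
$b{\left(n,Q \right)} = -14 - 2 \sqrt{11}$
$g{\left(f,T \right)} = -240$ ($g{\left(f,T \right)} = 8 - 4 \left(-18 - -80\right) = 8 - 4 \left(-18 + 80\right) = 8 - 248 = -240$)
$b{\left(49,-209 \right)} - g{\left(-168,-164 \right)} = \left(-14 - 2 \sqrt{11}\right) - -240 = \left(-14 - 2 \sqrt{11}\right) + 240 = 226 - 2 \sqrt{11}$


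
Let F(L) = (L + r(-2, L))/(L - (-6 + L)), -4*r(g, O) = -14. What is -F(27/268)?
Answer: -965/1608 ≈ -0.60012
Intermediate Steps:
r(g, O) = 7/2 (r(g, O) = -¼*(-14) = 7/2)
F(L) = 7/12 + L/6 (F(L) = (L + 7/2)/(L - (-6 + L)) = (7/2 + L)/(L + (6 - L)) = (7/2 + L)/6 = (7/2 + L)*(⅙) = 7/12 + L/6)
-F(27/268) = -(7/12 + (27/268)/6) = -(7/12 + (27*(1/268))/6) = -(7/12 + (⅙)*(27/268)) = -(7/12 + 9/536) = -1*965/1608 = -965/1608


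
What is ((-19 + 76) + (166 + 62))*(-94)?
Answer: -26790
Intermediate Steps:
((-19 + 76) + (166 + 62))*(-94) = (57 + 228)*(-94) = 285*(-94) = -26790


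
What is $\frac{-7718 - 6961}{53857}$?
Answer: $- \frac{14679}{53857} \approx -0.27255$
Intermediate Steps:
$\frac{-7718 - 6961}{53857} = \left(-14679\right) \frac{1}{53857} = - \frac{14679}{53857}$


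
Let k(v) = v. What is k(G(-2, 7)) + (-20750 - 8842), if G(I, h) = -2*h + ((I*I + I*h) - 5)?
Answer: -29621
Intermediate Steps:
G(I, h) = -5 + I² - 2*h + I*h (G(I, h) = -2*h + ((I² + I*h) - 5) = -2*h + (-5 + I² + I*h) = -5 + I² - 2*h + I*h)
k(G(-2, 7)) + (-20750 - 8842) = (-5 + (-2)² - 2*7 - 2*7) + (-20750 - 8842) = (-5 + 4 - 14 - 14) - 29592 = -29 - 29592 = -29621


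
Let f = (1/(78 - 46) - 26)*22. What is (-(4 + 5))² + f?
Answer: -7845/16 ≈ -490.31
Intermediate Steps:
f = -9141/16 (f = (1/32 - 26)*22 = -831/32*22 = -9141/16 ≈ -571.31)
(-(4 + 5))² + f = (-(4 + 5))² - 9141/16 = (-1*9)² - 9141/16 = (-9)² - 9141/16 = 81 - 9141/16 = -7845/16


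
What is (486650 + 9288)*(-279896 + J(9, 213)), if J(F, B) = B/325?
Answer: -45113489660806/325 ≈ -1.3881e+11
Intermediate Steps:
J(F, B) = B/325 (J(F, B) = B*(1/325) = B/325)
(486650 + 9288)*(-279896 + J(9, 213)) = (486650 + 9288)*(-279896 + (1/325)*213) = 495938*(-279896 + 213/325) = 495938*(-90965987/325) = -45113489660806/325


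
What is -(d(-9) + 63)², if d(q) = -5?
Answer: -3364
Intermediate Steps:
-(d(-9) + 63)² = -(-5 + 63)² = -1*58² = -1*3364 = -3364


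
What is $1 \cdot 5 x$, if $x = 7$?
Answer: $35$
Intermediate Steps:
$1 \cdot 5 x = 1 \cdot 5 \cdot 7 = 5 \cdot 7 = 35$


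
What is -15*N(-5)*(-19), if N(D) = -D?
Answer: 1425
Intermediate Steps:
-15*N(-5)*(-19) = -(-15)*(-5)*(-19) = -15*5*(-19) = -75*(-19) = 1425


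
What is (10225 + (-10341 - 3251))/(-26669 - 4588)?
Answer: 3367/31257 ≈ 0.10772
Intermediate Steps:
(10225 + (-10341 - 3251))/(-26669 - 4588) = (10225 - 13592)/(-31257) = -3367*(-1/31257) = 3367/31257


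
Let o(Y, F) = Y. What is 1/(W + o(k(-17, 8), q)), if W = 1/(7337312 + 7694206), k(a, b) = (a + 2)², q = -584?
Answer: 15031518/3382091551 ≈ 0.0044444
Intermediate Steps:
k(a, b) = (2 + a)²
W = 1/15031518 ≈ 6.6527e-8
1/(W + o(k(-17, 8), q)) = 1/(1/15031518 + (2 - 17)²) = 1/(1/15031518 + (-15)²) = 1/(1/15031518 + 225) = 1/(3382091551/15031518) = 15031518/3382091551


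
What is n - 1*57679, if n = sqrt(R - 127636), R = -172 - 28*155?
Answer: -57679 + 2*I*sqrt(33037) ≈ -57679.0 + 363.52*I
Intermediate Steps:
R = -4512 (R = -172 - 4340 = -4512)
n = 2*I*sqrt(33037) (n = sqrt(-4512 - 127636) = sqrt(-132148) = 2*I*sqrt(33037) ≈ 363.52*I)
n - 1*57679 = 2*I*sqrt(33037) - 1*57679 = 2*I*sqrt(33037) - 57679 = -57679 + 2*I*sqrt(33037)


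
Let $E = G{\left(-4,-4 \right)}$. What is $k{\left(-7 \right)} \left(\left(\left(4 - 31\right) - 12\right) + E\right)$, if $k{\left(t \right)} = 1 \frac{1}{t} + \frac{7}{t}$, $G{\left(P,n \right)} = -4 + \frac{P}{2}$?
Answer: $\frac{360}{7} \approx 51.429$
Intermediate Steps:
$G{\left(P,n \right)} = -4 + \frac{P}{2}$ ($G{\left(P,n \right)} = -4 + P \frac{1}{2} = -4 + \frac{P}{2}$)
$E = -6$ ($E = -4 + \frac{1}{2} \left(-4\right) = -4 - 2 = -6$)
$k{\left(t \right)} = \frac{8}{t}$ ($k{\left(t \right)} = \frac{1}{t} + \frac{7}{t} = \frac{8}{t}$)
$k{\left(-7 \right)} \left(\left(\left(4 - 31\right) - 12\right) + E\right) = \frac{8}{-7} \left(\left(\left(4 - 31\right) - 12\right) - 6\right) = 8 \left(- \frac{1}{7}\right) \left(\left(-27 - 12\right) - 6\right) = - \frac{8 \left(-39 - 6\right)}{7} = \left(- \frac{8}{7}\right) \left(-45\right) = \frac{360}{7}$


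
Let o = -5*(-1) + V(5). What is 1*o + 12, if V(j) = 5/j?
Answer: 18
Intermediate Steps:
o = 6 (o = -5*(-1) + 5/5 = 5 + 5*(⅕) = 5 + 1 = 6)
1*o + 12 = 1*6 + 12 = 6 + 12 = 18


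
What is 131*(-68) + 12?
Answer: -8896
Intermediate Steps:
131*(-68) + 12 = -8908 + 12 = -8896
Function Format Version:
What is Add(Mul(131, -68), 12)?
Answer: -8896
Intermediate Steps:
Add(Mul(131, -68), 12) = Add(-8908, 12) = -8896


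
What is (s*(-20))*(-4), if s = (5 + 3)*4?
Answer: 2560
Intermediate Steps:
s = 32 (s = 8*4 = 32)
(s*(-20))*(-4) = (32*(-20))*(-4) = -640*(-4) = 2560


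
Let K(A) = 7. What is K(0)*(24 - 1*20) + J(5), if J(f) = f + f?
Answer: 38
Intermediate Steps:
J(f) = 2*f
K(0)*(24 - 1*20) + J(5) = 7*(24 - 1*20) + 2*5 = 7*(24 - 20) + 10 = 7*4 + 10 = 28 + 10 = 38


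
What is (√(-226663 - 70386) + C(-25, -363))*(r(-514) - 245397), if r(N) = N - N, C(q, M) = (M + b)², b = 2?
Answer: -31980382437 - 245397*I*√297049 ≈ -3.198e+10 - 1.3375e+8*I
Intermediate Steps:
C(q, M) = (2 + M)² (C(q, M) = (M + 2)² = (2 + M)²)
r(N) = 0
(√(-226663 - 70386) + C(-25, -363))*(r(-514) - 245397) = (√(-226663 - 70386) + (2 - 363)²)*(0 - 245397) = (√(-297049) + (-361)²)*(-245397) = (I*√297049 + 130321)*(-245397) = (130321 + I*√297049)*(-245397) = -31980382437 - 245397*I*√297049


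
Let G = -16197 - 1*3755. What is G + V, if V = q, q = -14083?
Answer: -34035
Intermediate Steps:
G = -19952 (G = -16197 - 3755 = -19952)
V = -14083
G + V = -19952 - 14083 = -34035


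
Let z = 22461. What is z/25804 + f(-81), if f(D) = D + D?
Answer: -4157787/25804 ≈ -161.13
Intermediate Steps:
f(D) = 2*D
z/25804 + f(-81) = 22461/25804 + 2*(-81) = 22461*(1/25804) - 162 = 22461/25804 - 162 = -4157787/25804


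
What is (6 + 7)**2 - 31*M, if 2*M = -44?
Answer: 851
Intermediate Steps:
M = -22 (M = (1/2)*(-44) = -22)
(6 + 7)**2 - 31*M = (6 + 7)**2 - 31*(-22) = 13**2 + 682 = 169 + 682 = 851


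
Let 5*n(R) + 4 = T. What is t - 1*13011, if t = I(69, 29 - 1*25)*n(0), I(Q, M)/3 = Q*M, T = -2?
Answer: -70023/5 ≈ -14005.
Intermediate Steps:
n(R) = -6/5 (n(R) = -⅘ + (⅕)*(-2) = -⅘ - ⅖ = -6/5)
I(Q, M) = 3*M*Q (I(Q, M) = 3*(Q*M) = 3*(M*Q) = 3*M*Q)
t = -4968/5 (t = (3*(29 - 1*25)*69)*(-6/5) = (3*(29 - 25)*69)*(-6/5) = (3*4*69)*(-6/5) = 828*(-6/5) = -4968/5 ≈ -993.60)
t - 1*13011 = -4968/5 - 1*13011 = -4968/5 - 13011 = -70023/5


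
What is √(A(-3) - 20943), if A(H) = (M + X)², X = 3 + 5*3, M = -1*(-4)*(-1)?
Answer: I*√20747 ≈ 144.04*I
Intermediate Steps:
M = -4 (M = 4*(-1) = -4)
X = 18 (X = 3 + 15 = 18)
A(H) = 196 (A(H) = (-4 + 18)² = 14² = 196)
√(A(-3) - 20943) = √(196 - 20943) = √(-20747) = I*√20747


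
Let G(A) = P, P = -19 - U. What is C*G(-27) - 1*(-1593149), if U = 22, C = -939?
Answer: 1631648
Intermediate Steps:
P = -41 (P = -19 - 1*22 = -19 - 22 = -41)
G(A) = -41
C*G(-27) - 1*(-1593149) = -939*(-41) - 1*(-1593149) = 38499 + 1593149 = 1631648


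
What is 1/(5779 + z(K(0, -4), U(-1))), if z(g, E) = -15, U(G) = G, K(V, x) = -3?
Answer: 1/5764 ≈ 0.00017349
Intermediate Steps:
1/(5779 + z(K(0, -4), U(-1))) = 1/(5779 - 15) = 1/5764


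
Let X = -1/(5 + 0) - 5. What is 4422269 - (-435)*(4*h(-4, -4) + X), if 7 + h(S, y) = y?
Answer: 4400867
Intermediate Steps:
h(S, y) = -7 + y
X = -26/5 (X = -1/5 - 5 = -1*⅕ - 5 = -⅕ - 5 = -26/5 ≈ -5.2000)
4422269 - (-435)*(4*h(-4, -4) + X) = 4422269 - (-435)*(4*(-7 - 4) - 26/5) = 4422269 - (-435)*(4*(-11) - 26/5) = 4422269 - (-435)*(-44 - 26/5) = 4422269 - (-435)*(-246)/5 = 4422269 - 1*21402 = 4422269 - 21402 = 4400867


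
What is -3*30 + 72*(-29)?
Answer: -2178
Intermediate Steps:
-3*30 + 72*(-29) = -90 - 2088 = -2178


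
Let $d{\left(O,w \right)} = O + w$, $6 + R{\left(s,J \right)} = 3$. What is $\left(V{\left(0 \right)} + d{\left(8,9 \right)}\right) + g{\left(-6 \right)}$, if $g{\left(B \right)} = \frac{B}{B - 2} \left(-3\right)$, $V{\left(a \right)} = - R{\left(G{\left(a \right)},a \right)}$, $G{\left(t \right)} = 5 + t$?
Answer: $\frac{71}{4} \approx 17.75$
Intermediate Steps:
$R{\left(s,J \right)} = -3$ ($R{\left(s,J \right)} = -6 + 3 = -3$)
$V{\left(a \right)} = 3$ ($V{\left(a \right)} = \left(-1\right) \left(-3\right) = 3$)
$g{\left(B \right)} = - \frac{3 B}{-2 + B}$ ($g{\left(B \right)} = \frac{B}{-2 + B} \left(-3\right) = - \frac{3 B}{-2 + B}$)
$\left(V{\left(0 \right)} + d{\left(8,9 \right)}\right) + g{\left(-6 \right)} = \left(3 + \left(8 + 9\right)\right) - - \frac{18}{-2 - 6} = \left(3 + 17\right) - - \frac{18}{-8} = 20 - \left(-18\right) \left(- \frac{1}{8}\right) = 20 - \frac{9}{4} = \frac{71}{4}$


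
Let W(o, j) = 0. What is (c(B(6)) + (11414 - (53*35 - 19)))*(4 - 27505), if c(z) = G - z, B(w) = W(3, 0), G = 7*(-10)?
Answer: -261479508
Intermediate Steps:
G = -70
B(w) = 0
c(z) = -70 - z
(c(B(6)) + (11414 - (53*35 - 19)))*(4 - 27505) = ((-70 - 1*0) + (11414 - (53*35 - 19)))*(4 - 27505) = ((-70 + 0) + (11414 - (1855 - 19)))*(-27501) = (-70 + (11414 - 1*1836))*(-27501) = (-70 + (11414 - 1836))*(-27501) = (-70 + 9578)*(-27501) = 9508*(-27501) = -261479508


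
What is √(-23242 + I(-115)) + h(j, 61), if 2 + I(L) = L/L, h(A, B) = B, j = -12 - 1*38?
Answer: 61 + I*√23243 ≈ 61.0 + 152.46*I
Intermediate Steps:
j = -50 (j = -12 - 38 = -50)
I(L) = -1 (I(L) = -2 + L/L = -2 + 1 = -1)
√(-23242 + I(-115)) + h(j, 61) = √(-23242 - 1) + 61 = √(-23243) + 61 = I*√23243 + 61 = 61 + I*√23243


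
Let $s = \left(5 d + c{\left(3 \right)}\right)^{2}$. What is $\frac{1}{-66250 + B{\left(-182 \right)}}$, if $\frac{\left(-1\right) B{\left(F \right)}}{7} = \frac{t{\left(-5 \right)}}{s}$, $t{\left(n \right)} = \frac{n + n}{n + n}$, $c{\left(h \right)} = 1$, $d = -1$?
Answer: $- \frac{16}{1060007} \approx -1.5094 \cdot 10^{-5}$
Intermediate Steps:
$s = 16$ ($s = \left(5 \left(-1\right) + 1\right)^{2} = \left(-5 + 1\right)^{2} = \left(-4\right)^{2} = 16$)
$t{\left(n \right)} = 1$ ($t{\left(n \right)} = \frac{2 n}{2 n} = 2 n \frac{1}{2 n} = 1$)
$B{\left(F \right)} = - \frac{7}{16}$ ($B{\left(F \right)} = - 7 \cdot 1 \cdot \frac{1}{16} = \left(-7\right) \frac{1}{16} = - \frac{7}{16}$)
$\frac{1}{-66250 + B{\left(-182 \right)}} = \frac{1}{-66250 - \frac{7}{16}} = \frac{1}{- \frac{1060007}{16}} = - \frac{16}{1060007}$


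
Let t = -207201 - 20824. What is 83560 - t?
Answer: 311585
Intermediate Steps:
t = -228025
83560 - t = 83560 - 1*(-228025) = 83560 + 228025 = 311585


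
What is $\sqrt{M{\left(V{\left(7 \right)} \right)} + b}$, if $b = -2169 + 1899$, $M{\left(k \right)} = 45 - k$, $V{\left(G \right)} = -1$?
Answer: $4 i \sqrt{14} \approx 14.967 i$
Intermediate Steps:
$b = -270$
$\sqrt{M{\left(V{\left(7 \right)} \right)} + b} = \sqrt{\left(45 - -1\right) - 270} = \sqrt{\left(45 + 1\right) - 270} = \sqrt{46 - 270} = \sqrt{-224} = 4 i \sqrt{14}$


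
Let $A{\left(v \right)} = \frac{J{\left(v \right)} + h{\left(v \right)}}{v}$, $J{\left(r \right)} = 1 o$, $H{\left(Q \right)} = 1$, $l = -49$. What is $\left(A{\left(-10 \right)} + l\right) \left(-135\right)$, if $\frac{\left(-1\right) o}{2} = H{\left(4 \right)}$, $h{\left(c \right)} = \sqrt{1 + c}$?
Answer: $6588 + \frac{81 i}{2} \approx 6588.0 + 40.5 i$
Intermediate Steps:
$o = -2$ ($o = \left(-2\right) 1 = -2$)
$J{\left(r \right)} = -2$ ($J{\left(r \right)} = 1 \left(-2\right) = -2$)
$A{\left(v \right)} = \frac{-2 + \sqrt{1 + v}}{v}$
$\left(A{\left(-10 \right)} + l\right) \left(-135\right) = \left(\frac{-2 + \sqrt{1 - 10}}{-10} - 49\right) \left(-135\right) = \left(- \frac{-2 + \sqrt{-9}}{10} - 49\right) \left(-135\right) = \left(- \frac{-2 + 3 i}{10} - 49\right) \left(-135\right) = \left(\left(\frac{1}{5} - \frac{3 i}{10}\right) - 49\right) \left(-135\right) = \left(- \frac{244}{5} - \frac{3 i}{10}\right) \left(-135\right) = 6588 + \frac{81 i}{2}$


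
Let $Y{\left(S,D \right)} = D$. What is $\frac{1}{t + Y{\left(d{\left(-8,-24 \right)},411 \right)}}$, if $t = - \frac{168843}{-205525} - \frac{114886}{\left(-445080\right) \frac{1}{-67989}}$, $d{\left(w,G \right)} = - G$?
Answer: $- \frac{3049168900}{52256037920797} \approx -5.8351 \cdot 10^{-5}$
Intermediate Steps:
$t = - \frac{53509246338697}{3049168900}$ ($t = \left(-168843\right) \left(- \frac{1}{205525}\right) - \frac{114886}{\left(-445080\right) \left(- \frac{1}{67989}\right)} = \frac{168843}{205525} - \frac{114886}{\frac{148360}{22663}} = \frac{168843}{205525} - \frac{1301830709}{74180} = - \frac{53509246338697}{3049168900} \approx -17549.0$)
$\frac{1}{t + Y{\left(d{\left(-8,-24 \right)},411 \right)}} = \frac{1}{- \frac{53509246338697}{3049168900} + 411} = \frac{1}{- \frac{52256037920797}{3049168900}} = - \frac{3049168900}{52256037920797}$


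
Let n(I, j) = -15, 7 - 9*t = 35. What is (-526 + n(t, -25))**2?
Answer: 292681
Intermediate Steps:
t = -28/9 (t = 7/9 - 1/9*35 = 7/9 - 35/9 = -28/9 ≈ -3.1111)
(-526 + n(t, -25))**2 = (-526 - 15)**2 = (-541)**2 = 292681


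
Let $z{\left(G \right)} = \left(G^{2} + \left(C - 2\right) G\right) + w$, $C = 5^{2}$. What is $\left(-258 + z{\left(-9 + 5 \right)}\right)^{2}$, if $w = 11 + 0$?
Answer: $104329$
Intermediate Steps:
$C = 25$
$w = 11$
$z{\left(G \right)} = 11 + G^{2} + 23 G$ ($z{\left(G \right)} = \left(G^{2} + \left(25 - 2\right) G\right) + 11 = \left(G^{2} + 23 G\right) + 11 = 11 + G^{2} + 23 G$)
$\left(-258 + z{\left(-9 + 5 \right)}\right)^{2} = \left(-258 + \left(11 + \left(-9 + 5\right)^{2} + 23 \left(-9 + 5\right)\right)\right)^{2} = \left(-258 + \left(11 + \left(-4\right)^{2} + 23 \left(-4\right)\right)\right)^{2} = \left(-258 + \left(11 + 16 - 92\right)\right)^{2} = \left(-258 - 65\right)^{2} = \left(-323\right)^{2} = 104329$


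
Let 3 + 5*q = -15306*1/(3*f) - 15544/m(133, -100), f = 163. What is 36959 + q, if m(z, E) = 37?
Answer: 1111758106/30155 ≈ 36868.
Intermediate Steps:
q = -2740539/30155 (q = -3/5 + (-15306/((3*1)*163) - 15544/37)/5 = -3/5 + (-15306/(3*163) - 15544*1/37)/5 = -3/5 + (-15306/489 - 15544/37)/5 = -3/5 + (-15306*1/489 - 15544/37)/5 = -3/5 + (-5102/163 - 15544/37)/5 = -3/5 + (1/5)*(-2722446/6031) = -3/5 - 2722446/30155 = -2740539/30155 ≈ -90.882)
36959 + q = 36959 - 2740539/30155 = 1111758106/30155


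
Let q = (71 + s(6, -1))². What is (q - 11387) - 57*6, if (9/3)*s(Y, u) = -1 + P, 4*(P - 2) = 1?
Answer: -954527/144 ≈ -6628.7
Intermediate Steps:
P = 9/4 (P = 2 + (¼)*1 = 2 + ¼ = 9/4 ≈ 2.2500)
s(Y, u) = 5/12 (s(Y, u) = (-1 + 9/4)/3 = (⅓)*(5/4) = 5/12)
q = 734449/144 (q = (71 + 5/12)² = (857/12)² = 734449/144 ≈ 5100.3)
(q - 11387) - 57*6 = (734449/144 - 11387) - 57*6 = -905279/144 - 342 = -954527/144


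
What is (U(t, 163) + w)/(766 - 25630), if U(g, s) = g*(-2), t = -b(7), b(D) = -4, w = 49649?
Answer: -16547/8288 ≈ -1.9965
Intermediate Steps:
t = 4 (t = -1*(-4) = 4)
U(g, s) = -2*g
(U(t, 163) + w)/(766 - 25630) = (-2*4 + 49649)/(766 - 25630) = (-8 + 49649)/(-24864) = 49641*(-1/24864) = -16547/8288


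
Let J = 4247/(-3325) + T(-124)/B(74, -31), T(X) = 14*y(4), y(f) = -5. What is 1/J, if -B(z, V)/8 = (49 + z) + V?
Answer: -1223600/1446521 ≈ -0.84589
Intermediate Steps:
B(z, V) = -392 - 8*V - 8*z (B(z, V) = -8*((49 + z) + V) = -8*(49 + V + z) = -392 - 8*V - 8*z)
T(X) = -70 (T(X) = 14*(-5) = -70)
J = -1446521/1223600 (J = 4247/(-3325) - 70/(-392 - 8*(-31) - 8*74) = 4247*(-1/3325) - 70/(-392 + 248 - 592) = -4247/3325 - 70/(-736) = -4247/3325 - 70*(-1/736) = -4247/3325 + 35/368 = -1446521/1223600 ≈ -1.1822)
1/J = 1/(-1446521/1223600) = -1223600/1446521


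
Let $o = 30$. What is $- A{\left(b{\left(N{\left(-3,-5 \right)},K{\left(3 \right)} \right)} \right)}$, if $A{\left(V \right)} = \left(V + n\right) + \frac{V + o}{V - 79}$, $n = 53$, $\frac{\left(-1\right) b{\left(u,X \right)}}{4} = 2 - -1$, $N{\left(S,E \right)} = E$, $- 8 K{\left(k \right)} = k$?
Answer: $- \frac{3713}{91} \approx -40.802$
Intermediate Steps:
$K{\left(k \right)} = - \frac{k}{8}$
$b{\left(u,X \right)} = -12$ ($b{\left(u,X \right)} = - 4 \left(2 - -1\right) = - 4 \left(2 + 1\right) = \left(-4\right) 3 = -12$)
$A{\left(V \right)} = 53 + V + \frac{30 + V}{-79 + V}$ ($A{\left(V \right)} = \left(V + 53\right) + \frac{V + 30}{V - 79} = \left(53 + V\right) + \frac{30 + V}{-79 + V} = 53 + V + \frac{30 + V}{-79 + V}$)
$- A{\left(b{\left(N{\left(-3,-5 \right)},K{\left(3 \right)} \right)} \right)} = - \frac{-4157 + \left(-12\right)^{2} - -300}{-79 - 12} = - \frac{-4157 + 144 + 300}{-91} = - \frac{\left(-1\right) \left(-3713\right)}{91} = \left(-1\right) \frac{3713}{91} = - \frac{3713}{91}$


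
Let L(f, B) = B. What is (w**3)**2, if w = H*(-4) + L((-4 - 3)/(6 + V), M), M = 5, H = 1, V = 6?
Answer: 1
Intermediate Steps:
w = 1 (w = 1*(-4) + 5 = -4 + 5 = 1)
(w**3)**2 = (1**3)**2 = 1**2 = 1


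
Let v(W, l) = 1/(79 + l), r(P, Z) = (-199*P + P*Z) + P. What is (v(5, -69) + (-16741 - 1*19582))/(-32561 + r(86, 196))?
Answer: 363229/327330 ≈ 1.1097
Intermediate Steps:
r(P, Z) = -198*P + P*Z
(v(5, -69) + (-16741 - 1*19582))/(-32561 + r(86, 196)) = (1/(79 - 69) + (-16741 - 1*19582))/(-32561 + 86*(-198 + 196)) = (1/10 + (-16741 - 19582))/(-32561 + 86*(-2)) = (⅒ - 36323)/(-32561 - 172) = -363229/10/(-32733) = -363229/10*(-1/32733) = 363229/327330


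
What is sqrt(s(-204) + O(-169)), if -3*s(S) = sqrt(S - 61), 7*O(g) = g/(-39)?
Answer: sqrt(273 - 147*I*sqrt(265))/21 ≈ 1.7436 - 1.556*I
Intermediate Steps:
O(g) = -g/273 (O(g) = (g/(-39))/7 = (g*(-1/39))/7 = (-g/39)/7 = -g/273)
s(S) = -sqrt(-61 + S)/3 (s(S) = -sqrt(S - 61)/3 = -sqrt(-61 + S)/3)
sqrt(s(-204) + O(-169)) = sqrt(-sqrt(-61 - 204)/3 - 1/273*(-169)) = sqrt(-I*sqrt(265)/3 + 13/21) = sqrt(13/21 - I*sqrt(265)/3)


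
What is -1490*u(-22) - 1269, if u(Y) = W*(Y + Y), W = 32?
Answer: 2096651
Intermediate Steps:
u(Y) = 64*Y (u(Y) = 32*(Y + Y) = 32*(2*Y) = 64*Y)
-1490*u(-22) - 1269 = -95360*(-22) - 1269 = -1490*(-1408) - 1269 = 2097920 - 1269 = 2096651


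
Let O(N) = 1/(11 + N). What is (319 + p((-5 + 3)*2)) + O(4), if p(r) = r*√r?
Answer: 4786/15 - 8*I ≈ 319.07 - 8.0*I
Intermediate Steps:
p(r) = r^(3/2)
(319 + p((-5 + 3)*2)) + O(4) = (319 + ((-5 + 3)*2)^(3/2)) + 1/(11 + 4) = (319 + (-2*2)^(3/2)) + 1/15 = (319 + (-4)^(3/2)) + 1/15 = (319 - 8*I) + 1/15 = 4786/15 - 8*I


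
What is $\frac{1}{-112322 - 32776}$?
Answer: $- \frac{1}{145098} \approx -6.8919 \cdot 10^{-6}$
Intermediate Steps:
$\frac{1}{-112322 - 32776} = \frac{1}{-145098} = - \frac{1}{145098}$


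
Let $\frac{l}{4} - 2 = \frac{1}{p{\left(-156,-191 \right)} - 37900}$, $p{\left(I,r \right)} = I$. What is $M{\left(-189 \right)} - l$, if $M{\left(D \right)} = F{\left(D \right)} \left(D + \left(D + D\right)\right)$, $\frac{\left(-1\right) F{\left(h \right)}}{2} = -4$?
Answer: $- \frac{43231615}{9514} \approx -4544.0$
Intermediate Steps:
$F{\left(h \right)} = 8$ ($F{\left(h \right)} = \left(-2\right) \left(-4\right) = 8$)
$M{\left(D \right)} = 24 D$ ($M{\left(D \right)} = 8 \left(D + \left(D + D\right)\right) = 8 \left(D + 2 D\right) = 8 \cdot 3 D = 24 D$)
$l = \frac{76111}{9514}$ ($l = 8 + \frac{4}{-156 - 37900} = 8 + \frac{4}{-38056} = 8 + 4 \left(- \frac{1}{38056}\right) = 8 - \frac{1}{9514} = \frac{76111}{9514} \approx 7.9999$)
$M{\left(-189 \right)} - l = 24 \left(-189\right) - \frac{76111}{9514} = -4536 - \frac{76111}{9514} = - \frac{43231615}{9514}$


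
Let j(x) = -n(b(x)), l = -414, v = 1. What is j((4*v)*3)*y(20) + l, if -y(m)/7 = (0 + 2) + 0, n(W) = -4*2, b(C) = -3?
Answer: -526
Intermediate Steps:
n(W) = -8
y(m) = -14 (y(m) = -7*((0 + 2) + 0) = -7*(2 + 0) = -7*2 = -14)
j(x) = 8 (j(x) = -1*(-8) = 8)
j((4*v)*3)*y(20) + l = 8*(-14) - 414 = -112 - 414 = -526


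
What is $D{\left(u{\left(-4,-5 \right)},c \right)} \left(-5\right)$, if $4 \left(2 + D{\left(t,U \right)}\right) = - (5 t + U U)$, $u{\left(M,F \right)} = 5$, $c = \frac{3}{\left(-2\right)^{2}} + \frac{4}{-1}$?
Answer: $\frac{3485}{64} \approx 54.453$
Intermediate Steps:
$c = - \frac{13}{4}$ ($c = \frac{3}{4} + 4 \left(-1\right) = 3 \cdot \frac{1}{4} - 4 = \frac{3}{4} - 4 = - \frac{13}{4} \approx -3.25$)
$D{\left(t,U \right)} = -2 - \frac{5 t}{4} - \frac{U^{2}}{4}$ ($D{\left(t,U \right)} = -2 + \frac{\left(-1\right) \left(5 t + U U\right)}{4} = -2 + \frac{\left(-1\right) \left(5 t + U^{2}\right)}{4} = -2 + \frac{\left(-1\right) \left(U^{2} + 5 t\right)}{4} = -2 + \frac{- U^{2} - 5 t}{4} = -2 - \left(\frac{U^{2}}{4} + \frac{5 t}{4}\right) = -2 - \frac{5 t}{4} - \frac{U^{2}}{4}$)
$D{\left(u{\left(-4,-5 \right)},c \right)} \left(-5\right) = \left(-2 - \frac{25}{4} - \frac{\left(- \frac{13}{4}\right)^{2}}{4}\right) \left(-5\right) = \left(-2 - \frac{25}{4} - \frac{169}{64}\right) \left(-5\right) = \left(- \frac{697}{64}\right) \left(-5\right) = \frac{3485}{64}$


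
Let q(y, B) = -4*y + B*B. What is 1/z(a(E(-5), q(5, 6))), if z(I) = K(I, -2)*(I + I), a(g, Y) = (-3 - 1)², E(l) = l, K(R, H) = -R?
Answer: -1/512 ≈ -0.0019531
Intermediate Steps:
q(y, B) = B² - 4*y (q(y, B) = -4*y + B² = B² - 4*y)
a(g, Y) = 16 (a(g, Y) = (-4)² = 16)
z(I) = -2*I² (z(I) = (-I)*(I + I) = (-I)*(2*I) = -2*I²)
1/z(a(E(-5), q(5, 6))) = 1/(-2*16²) = 1/(-2*256) = 1/(-512) = -1/512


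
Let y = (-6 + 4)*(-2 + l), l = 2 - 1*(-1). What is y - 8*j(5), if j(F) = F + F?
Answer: -82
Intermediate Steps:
l = 3 (l = 2 + 1 = 3)
j(F) = 2*F
y = -2 (y = (-6 + 4)*(-2 + 3) = -2*1 = -2)
y - 8*j(5) = -2 - 16*5 = -2 - 8*10 = -2 - 80 = -82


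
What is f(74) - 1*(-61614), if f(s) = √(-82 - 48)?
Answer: 61614 + I*√130 ≈ 61614.0 + 11.402*I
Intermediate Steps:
f(s) = I*√130 (f(s) = √(-130) = I*√130)
f(74) - 1*(-61614) = I*√130 - 1*(-61614) = I*√130 + 61614 = 61614 + I*√130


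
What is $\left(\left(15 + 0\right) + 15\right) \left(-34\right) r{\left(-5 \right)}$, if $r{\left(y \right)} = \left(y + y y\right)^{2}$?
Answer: $-408000$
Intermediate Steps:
$r{\left(y \right)} = \left(y + y^{2}\right)^{2}$
$\left(\left(15 + 0\right) + 15\right) \left(-34\right) r{\left(-5 \right)} = \left(\left(15 + 0\right) + 15\right) \left(-34\right) \left(-5\right)^{2} \left(1 - 5\right)^{2} = \left(15 + 15\right) \left(-34\right) 25 \left(-4\right)^{2} = 30 \left(-34\right) 25 \cdot 16 = \left(-1020\right) 400 = -408000$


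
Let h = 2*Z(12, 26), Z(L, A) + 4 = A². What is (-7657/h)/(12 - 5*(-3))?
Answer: -7657/36288 ≈ -0.21101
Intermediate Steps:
Z(L, A) = -4 + A²
h = 1344 (h = 2*(-4 + 26²) = 2*(-4 + 676) = 2*672 = 1344)
(-7657/h)/(12 - 5*(-3)) = (-7657/1344)/(12 - 5*(-3)) = (-7657*1/1344)/(12 + 15) = -7657/1344/27 = (1/27)*(-7657/1344) = -7657/36288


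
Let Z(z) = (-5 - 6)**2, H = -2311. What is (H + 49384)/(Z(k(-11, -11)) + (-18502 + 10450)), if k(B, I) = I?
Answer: -47073/7931 ≈ -5.9353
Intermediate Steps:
Z(z) = 121 (Z(z) = (-11)**2 = 121)
(H + 49384)/(Z(k(-11, -11)) + (-18502 + 10450)) = (-2311 + 49384)/(121 + (-18502 + 10450)) = 47073/(121 - 8052) = 47073/(-7931) = 47073*(-1/7931) = -47073/7931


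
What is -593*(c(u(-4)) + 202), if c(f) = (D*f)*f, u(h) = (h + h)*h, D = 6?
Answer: -3763178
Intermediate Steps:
u(h) = 2*h² (u(h) = (2*h)*h = 2*h²)
c(f) = 6*f² (c(f) = (6*f)*f = 6*f²)
-593*(c(u(-4)) + 202) = -593*(6*(2*(-4)²)² + 202) = -593*(6*(2*16)² + 202) = -593*(6*32² + 202) = -593*(6*1024 + 202) = -593*(6144 + 202) = -593*6346 = -3763178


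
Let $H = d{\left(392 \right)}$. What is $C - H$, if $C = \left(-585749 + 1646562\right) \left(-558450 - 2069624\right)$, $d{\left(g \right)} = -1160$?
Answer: $-2787895063002$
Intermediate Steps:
$H = -1160$
$C = -2787895064162$ ($C = 1060813 \left(-2628074\right) = -2787895064162$)
$C - H = -2787895064162 - -1160 = -2787895064162 + 1160 = -2787895063002$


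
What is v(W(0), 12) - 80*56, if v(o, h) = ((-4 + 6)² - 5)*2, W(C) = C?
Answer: -4482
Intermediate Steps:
v(o, h) = -2 (v(o, h) = (2² - 5)*2 = (4 - 5)*2 = -1*2 = -2)
v(W(0), 12) - 80*56 = -2 - 80*56 = -2 - 4480 = -4482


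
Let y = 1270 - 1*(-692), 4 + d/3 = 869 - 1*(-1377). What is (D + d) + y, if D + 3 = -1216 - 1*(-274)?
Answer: 7743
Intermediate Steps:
D = -945 (D = -3 + (-1216 - 1*(-274)) = -3 + (-1216 + 274) = -3 - 942 = -945)
d = 6726 (d = -12 + 3*(869 - 1*(-1377)) = -12 + 3*(869 + 1377) = -12 + 3*2246 = -12 + 6738 = 6726)
y = 1962 (y = 1270 + 692 = 1962)
(D + d) + y = (-945 + 6726) + 1962 = 5781 + 1962 = 7743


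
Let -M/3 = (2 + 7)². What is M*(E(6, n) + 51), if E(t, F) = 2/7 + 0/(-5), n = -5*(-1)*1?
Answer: -87237/7 ≈ -12462.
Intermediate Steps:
n = 5 (n = 5*1 = 5)
M = -243 (M = -3*(2 + 7)² = -3*9² = -3*81 = -243)
E(t, F) = 2/7 (E(t, F) = 2*(⅐) + 0*(-⅕) = 2/7 + 0 = 2/7)
M*(E(6, n) + 51) = -243*(2/7 + 51) = -243*359/7 = -87237/7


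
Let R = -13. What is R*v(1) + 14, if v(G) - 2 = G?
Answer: -25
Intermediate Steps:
v(G) = 2 + G
R*v(1) + 14 = -13*(2 + 1) + 14 = -13*3 + 14 = -39 + 14 = -25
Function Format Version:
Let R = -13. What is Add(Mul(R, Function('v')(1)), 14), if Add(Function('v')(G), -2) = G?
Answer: -25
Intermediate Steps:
Function('v')(G) = Add(2, G)
Add(Mul(R, Function('v')(1)), 14) = Add(Mul(-13, Add(2, 1)), 14) = Add(Mul(-13, 3), 14) = Add(-39, 14) = -25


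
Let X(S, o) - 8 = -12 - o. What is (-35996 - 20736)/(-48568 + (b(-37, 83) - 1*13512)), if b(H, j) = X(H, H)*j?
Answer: 56732/59341 ≈ 0.95603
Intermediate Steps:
X(S, o) = -4 - o (X(S, o) = 8 + (-12 - o) = -4 - o)
b(H, j) = j*(-4 - H) (b(H, j) = (-4 - H)*j = j*(-4 - H))
(-35996 - 20736)/(-48568 + (b(-37, 83) - 1*13512)) = (-35996 - 20736)/(-48568 + (-1*83*(4 - 37) - 1*13512)) = -56732/(-48568 + (-1*83*(-33) - 13512)) = -56732/(-48568 + (2739 - 13512)) = -56732/(-48568 - 10773) = -56732/(-59341) = -56732*(-1/59341) = 56732/59341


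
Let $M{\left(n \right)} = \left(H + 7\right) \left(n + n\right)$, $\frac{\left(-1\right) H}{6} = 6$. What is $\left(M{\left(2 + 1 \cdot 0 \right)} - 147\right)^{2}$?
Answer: $69169$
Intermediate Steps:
$H = -36$ ($H = \left(-6\right) 6 = -36$)
$M{\left(n \right)} = - 58 n$ ($M{\left(n \right)} = \left(-36 + 7\right) \left(n + n\right) = - 29 \cdot 2 n = - 58 n$)
$\left(M{\left(2 + 1 \cdot 0 \right)} - 147\right)^{2} = \left(- 58 \left(2 + 1 \cdot 0\right) - 147\right)^{2} = \left(- 58 \left(2 + 0\right) - 147\right)^{2} = \left(\left(-58\right) 2 - 147\right)^{2} = \left(-116 - 147\right)^{2} = \left(-263\right)^{2} = 69169$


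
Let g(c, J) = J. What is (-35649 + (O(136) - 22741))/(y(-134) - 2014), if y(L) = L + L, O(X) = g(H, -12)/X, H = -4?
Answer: 283609/11084 ≈ 25.587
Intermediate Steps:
O(X) = -12/X
y(L) = 2*L
(-35649 + (O(136) - 22741))/(y(-134) - 2014) = (-35649 + (-12/136 - 22741))/(2*(-134) - 2014) = (-35649 + (-12*1/136 - 22741))/(-268 - 2014) = (-35649 + (-3/34 - 22741))/(-2282) = (-35649 - 773197/34)*(-1/2282) = -1985263/34*(-1/2282) = 283609/11084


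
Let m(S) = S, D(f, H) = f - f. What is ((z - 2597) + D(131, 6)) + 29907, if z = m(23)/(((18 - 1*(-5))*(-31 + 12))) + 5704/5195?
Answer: 2695736731/98705 ≈ 27311.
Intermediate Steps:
D(f, H) = 0
z = 103181/98705 (z = 23/(((18 - 1*(-5))*(-31 + 12))) + 5704/5195 = 23/(((18 + 5)*(-19))) + 5704*(1/5195) = 23/((23*(-19))) + 5704/5195 = 23/(-437) + 5704/5195 = 23*(-1/437) + 5704/5195 = -1/19 + 5704/5195 = 103181/98705 ≈ 1.0453)
((z - 2597) + D(131, 6)) + 29907 = ((103181/98705 - 2597) + 0) + 29907 = (-256233704/98705 + 0) + 29907 = -256233704/98705 + 29907 = 2695736731/98705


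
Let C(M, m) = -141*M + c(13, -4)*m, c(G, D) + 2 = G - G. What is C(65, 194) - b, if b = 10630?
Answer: -20183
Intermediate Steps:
c(G, D) = -2 (c(G, D) = -2 + (G - G) = -2 + 0 = -2)
C(M, m) = -141*M - 2*m
C(65, 194) - b = (-141*65 - 2*194) - 1*10630 = (-9165 - 388) - 10630 = -9553 - 10630 = -20183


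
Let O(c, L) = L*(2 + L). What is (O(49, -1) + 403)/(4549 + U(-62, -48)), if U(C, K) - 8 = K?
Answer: 134/1503 ≈ 0.089155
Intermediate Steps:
U(C, K) = 8 + K
(O(49, -1) + 403)/(4549 + U(-62, -48)) = (-(2 - 1) + 403)/(4549 + (8 - 48)) = (-1*1 + 403)/(4549 - 40) = (-1 + 403)/4509 = 402*(1/4509) = 134/1503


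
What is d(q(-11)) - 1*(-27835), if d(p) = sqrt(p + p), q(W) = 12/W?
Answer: 27835 + 2*I*sqrt(66)/11 ≈ 27835.0 + 1.4771*I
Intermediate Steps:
d(p) = sqrt(2)*sqrt(p) (d(p) = sqrt(2*p) = sqrt(2)*sqrt(p))
d(q(-11)) - 1*(-27835) = sqrt(2)*sqrt(12/(-11)) - 1*(-27835) = sqrt(2)*sqrt(12*(-1/11)) + 27835 = sqrt(2)*sqrt(-12/11) + 27835 = sqrt(2)*(2*I*sqrt(33)/11) + 27835 = 2*I*sqrt(66)/11 + 27835 = 27835 + 2*I*sqrt(66)/11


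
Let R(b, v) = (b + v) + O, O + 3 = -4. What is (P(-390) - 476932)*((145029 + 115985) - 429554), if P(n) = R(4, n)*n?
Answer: 54549993480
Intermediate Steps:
O = -7 (O = -3 - 4 = -7)
R(b, v) = -7 + b + v (R(b, v) = (b + v) - 7 = -7 + b + v)
P(n) = n*(-3 + n) (P(n) = (-7 + 4 + n)*n = (-3 + n)*n = n*(-3 + n))
(P(-390) - 476932)*((145029 + 115985) - 429554) = (-390*(-3 - 390) - 476932)*((145029 + 115985) - 429554) = (-390*(-393) - 476932)*(261014 - 429554) = (153270 - 476932)*(-168540) = -323662*(-168540) = 54549993480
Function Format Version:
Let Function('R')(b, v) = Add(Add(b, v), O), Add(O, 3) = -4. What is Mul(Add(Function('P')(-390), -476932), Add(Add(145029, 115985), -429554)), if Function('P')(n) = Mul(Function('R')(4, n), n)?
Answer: 54549993480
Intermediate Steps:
O = -7 (O = Add(-3, -4) = -7)
Function('R')(b, v) = Add(-7, b, v) (Function('R')(b, v) = Add(Add(b, v), -7) = Add(-7, b, v))
Function('P')(n) = Mul(n, Add(-3, n)) (Function('P')(n) = Mul(Add(-7, 4, n), n) = Mul(Add(-3, n), n) = Mul(n, Add(-3, n)))
Mul(Add(Function('P')(-390), -476932), Add(Add(145029, 115985), -429554)) = Mul(Add(Mul(-390, Add(-3, -390)), -476932), Add(Add(145029, 115985), -429554)) = Mul(Add(Mul(-390, -393), -476932), Add(261014, -429554)) = Mul(Add(153270, -476932), -168540) = Mul(-323662, -168540) = 54549993480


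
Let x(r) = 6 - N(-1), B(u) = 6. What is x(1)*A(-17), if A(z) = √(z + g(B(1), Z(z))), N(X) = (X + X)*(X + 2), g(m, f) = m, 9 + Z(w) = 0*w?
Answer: 8*I*√11 ≈ 26.533*I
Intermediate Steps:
Z(w) = -9 (Z(w) = -9 + 0*w = -9 + 0 = -9)
N(X) = 2*X*(2 + X) (N(X) = (2*X)*(2 + X) = 2*X*(2 + X))
A(z) = √(6 + z) (A(z) = √(z + 6) = √(6 + z))
x(r) = 8 (x(r) = 6 - 2*(-1)*(2 - 1) = 6 - 2*(-1) = 6 - 1*(-2) = 6 + 2 = 8)
x(1)*A(-17) = 8*√(6 - 17) = 8*√(-11) = 8*(I*√11) = 8*I*√11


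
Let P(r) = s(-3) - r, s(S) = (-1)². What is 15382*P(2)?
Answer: -15382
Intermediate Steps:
s(S) = 1
P(r) = 1 - r
15382*P(2) = 15382*(1 - 1*2) = 15382*(1 - 2) = 15382*(-1) = -15382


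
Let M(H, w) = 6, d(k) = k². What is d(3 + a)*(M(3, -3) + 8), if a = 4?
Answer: 686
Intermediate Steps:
d(3 + a)*(M(3, -3) + 8) = (3 + 4)²*(6 + 8) = 7²*14 = 49*14 = 686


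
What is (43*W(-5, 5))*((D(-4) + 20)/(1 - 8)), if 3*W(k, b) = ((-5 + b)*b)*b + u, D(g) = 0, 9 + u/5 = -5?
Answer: 8600/3 ≈ 2866.7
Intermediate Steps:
u = -70 (u = -45 + 5*(-5) = -45 - 25 = -70)
W(k, b) = -70/3 + b²*(-5 + b)/3 (W(k, b) = (((-5 + b)*b)*b - 70)/3 = ((b*(-5 + b))*b - 70)/3 = (b²*(-5 + b) - 70)/3 = (-70 + b²*(-5 + b))/3 = -70/3 + b²*(-5 + b)/3)
(43*W(-5, 5))*((D(-4) + 20)/(1 - 8)) = (43*(-70/3 - 5/3*5² + (⅓)*5³))*((0 + 20)/(1 - 8)) = (43*(-70/3 - 5/3*25 + (⅓)*125))*(20/(-7)) = (43*(-70/3 - 125/3 + 125/3))*(20*(-⅐)) = (43*(-70/3))*(-20/7) = -3010/3*(-20/7) = 8600/3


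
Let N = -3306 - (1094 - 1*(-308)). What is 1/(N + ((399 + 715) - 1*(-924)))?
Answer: -1/2670 ≈ -0.00037453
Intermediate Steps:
N = -4708 (N = -3306 - (1094 + 308) = -3306 - 1*1402 = -3306 - 1402 = -4708)
1/(N + ((399 + 715) - 1*(-924))) = 1/(-4708 + ((399 + 715) - 1*(-924))) = 1/(-4708 + (1114 + 924)) = 1/(-4708 + 2038) = 1/(-2670) = -1/2670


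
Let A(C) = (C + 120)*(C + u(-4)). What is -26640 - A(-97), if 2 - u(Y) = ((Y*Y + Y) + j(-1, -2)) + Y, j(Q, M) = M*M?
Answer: -24179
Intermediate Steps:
j(Q, M) = M**2
u(Y) = -2 - Y**2 - 2*Y (u(Y) = 2 - (((Y*Y + Y) + (-2)**2) + Y) = 2 - (((Y**2 + Y) + 4) + Y) = 2 - (((Y + Y**2) + 4) + Y) = 2 - ((4 + Y + Y**2) + Y) = 2 - (4 + Y**2 + 2*Y) = 2 + (-4 - Y**2 - 2*Y) = -2 - Y**2 - 2*Y)
A(C) = (-10 + C)*(120 + C) (A(C) = (C + 120)*(C + (-2 - 1*(-4)**2 - 2*(-4))) = (120 + C)*(C + (-2 - 1*16 + 8)) = (120 + C)*(C + (-2 - 16 + 8)) = (120 + C)*(C - 10) = (120 + C)*(-10 + C) = (-10 + C)*(120 + C))
-26640 - A(-97) = -26640 - (-1200 + (-97)**2 + 110*(-97)) = -26640 - (-1200 + 9409 - 10670) = -26640 - 1*(-2461) = -26640 + 2461 = -24179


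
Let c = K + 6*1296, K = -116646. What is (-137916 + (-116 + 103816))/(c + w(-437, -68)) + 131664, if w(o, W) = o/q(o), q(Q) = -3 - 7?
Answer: 143285401792/1088263 ≈ 1.3166e+5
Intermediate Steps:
q(Q) = -10
w(o, W) = -o/10 (w(o, W) = o/(-10) = o*(-1/10) = -o/10)
c = -108870 (c = -116646 + 6*1296 = -116646 + 7776 = -108870)
(-137916 + (-116 + 103816))/(c + w(-437, -68)) + 131664 = (-137916 + (-116 + 103816))/(-108870 - 1/10*(-437)) + 131664 = (-137916 + 103700)/(-108870 + 437/10) + 131664 = -34216/(-1088263/10) + 131664 = -34216*(-10/1088263) + 131664 = 342160/1088263 + 131664 = 143285401792/1088263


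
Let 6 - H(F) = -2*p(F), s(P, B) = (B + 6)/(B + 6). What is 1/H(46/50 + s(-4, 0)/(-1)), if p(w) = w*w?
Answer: 625/3758 ≈ 0.16631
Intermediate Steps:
p(w) = w**2
s(P, B) = 1 (s(P, B) = (6 + B)/(6 + B) = 1)
H(F) = 6 + 2*F**2 (H(F) = 6 - (-2)*F**2 = 6 + 2*F**2)
1/H(46/50 + s(-4, 0)/(-1)) = 1/(6 + 2*(46/50 + 1/(-1))**2) = 1/(6 + 2*(46*(1/50) + 1*(-1))**2) = 1/(6 + 2*(23/25 - 1)**2) = 1/(6 + 2*(-2/25)**2) = 1/(6 + 2*(4/625)) = 1/(6 + 8/625) = 1/(3758/625) = 625/3758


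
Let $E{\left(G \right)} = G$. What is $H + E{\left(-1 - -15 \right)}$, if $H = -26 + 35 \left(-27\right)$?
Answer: $-957$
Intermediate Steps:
$H = -971$ ($H = -26 - 945 = -971$)
$H + E{\left(-1 - -15 \right)} = -971 - -14 = -971 + \left(-1 + 15\right) = -971 + 14 = -957$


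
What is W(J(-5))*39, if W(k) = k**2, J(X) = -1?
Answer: 39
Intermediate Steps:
W(J(-5))*39 = (-1)**2*39 = 1*39 = 39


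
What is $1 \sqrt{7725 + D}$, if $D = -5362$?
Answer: $\sqrt{2363} \approx 48.611$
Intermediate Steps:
$1 \sqrt{7725 + D} = 1 \sqrt{7725 - 5362} = 1 \sqrt{2363} = \sqrt{2363}$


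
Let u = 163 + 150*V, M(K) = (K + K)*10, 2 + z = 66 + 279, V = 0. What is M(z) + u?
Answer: 7023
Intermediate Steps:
z = 343 (z = -2 + (66 + 279) = -2 + 345 = 343)
M(K) = 20*K (M(K) = (2*K)*10 = 20*K)
u = 163 (u = 163 + 150*0 = 163 + 0 = 163)
M(z) + u = 20*343 + 163 = 6860 + 163 = 7023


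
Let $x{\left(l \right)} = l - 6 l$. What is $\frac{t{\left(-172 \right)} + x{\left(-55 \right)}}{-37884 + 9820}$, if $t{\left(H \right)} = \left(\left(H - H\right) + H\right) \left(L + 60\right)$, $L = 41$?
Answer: $\frac{17097}{28064} \approx 0.60921$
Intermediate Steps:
$x{\left(l \right)} = - 5 l$
$t{\left(H \right)} = 101 H$ ($t{\left(H \right)} = \left(\left(H - H\right) + H\right) \left(41 + 60\right) = \left(0 + H\right) 101 = H 101 = 101 H$)
$\frac{t{\left(-172 \right)} + x{\left(-55 \right)}}{-37884 + 9820} = \frac{101 \left(-172\right) - -275}{-37884 + 9820} = \frac{-17372 + 275}{-28064} = \left(-17097\right) \left(- \frac{1}{28064}\right) = \frac{17097}{28064}$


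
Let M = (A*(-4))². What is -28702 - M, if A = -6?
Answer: -29278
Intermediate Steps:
M = 576 (M = (-6*(-4))² = 24² = 576)
-28702 - M = -28702 - 1*576 = -28702 - 576 = -29278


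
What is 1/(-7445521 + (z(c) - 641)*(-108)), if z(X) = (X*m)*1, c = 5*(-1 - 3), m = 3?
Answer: -1/7369813 ≈ -1.3569e-7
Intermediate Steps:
c = -20 (c = 5*(-4) = -20)
z(X) = 3*X (z(X) = (X*3)*1 = (3*X)*1 = 3*X)
1/(-7445521 + (z(c) - 641)*(-108)) = 1/(-7445521 + (3*(-20) - 641)*(-108)) = 1/(-7445521 + (-60 - 641)*(-108)) = 1/(-7445521 - 701*(-108)) = 1/(-7445521 + 75708) = 1/(-7369813) = -1/7369813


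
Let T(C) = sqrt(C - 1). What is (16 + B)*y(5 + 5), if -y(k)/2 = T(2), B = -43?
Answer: 54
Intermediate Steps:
T(C) = sqrt(-1 + C)
y(k) = -2 (y(k) = -2*sqrt(-1 + 2) = -2*sqrt(1) = -2*1 = -2)
(16 + B)*y(5 + 5) = (16 - 43)*(-2) = -27*(-2) = 54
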